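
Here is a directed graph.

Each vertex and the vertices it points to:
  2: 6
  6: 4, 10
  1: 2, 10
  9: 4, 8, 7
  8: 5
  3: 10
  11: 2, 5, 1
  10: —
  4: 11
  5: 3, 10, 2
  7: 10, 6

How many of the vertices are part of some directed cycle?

6

A vertex is on a directed cycle iff it belongs to a strongly connected component of size ≥ 2 (or has a self-loop).
The vertices on cycles are {1, 2, 4, 5, 6, 11} — 6 in total.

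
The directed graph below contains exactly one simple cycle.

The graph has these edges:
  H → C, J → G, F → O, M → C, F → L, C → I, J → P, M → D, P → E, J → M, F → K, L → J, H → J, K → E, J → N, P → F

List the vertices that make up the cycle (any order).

DFS with gray/black marking from J:
J gray
  N gray
  N black
  M gray
    C gray
      I gray
      I black
    C black
    D gray
    D black
  M black
  P gray
    E gray
    E black
    F gray
      K gray
        K→E: E black — skip
      K black
      O gray
      O black
      L gray
        L→J: J is gray → back edge
Back edge closes the cycle J → P → F → L → J; its vertices are {F, J, L, P}.

F, J, L, P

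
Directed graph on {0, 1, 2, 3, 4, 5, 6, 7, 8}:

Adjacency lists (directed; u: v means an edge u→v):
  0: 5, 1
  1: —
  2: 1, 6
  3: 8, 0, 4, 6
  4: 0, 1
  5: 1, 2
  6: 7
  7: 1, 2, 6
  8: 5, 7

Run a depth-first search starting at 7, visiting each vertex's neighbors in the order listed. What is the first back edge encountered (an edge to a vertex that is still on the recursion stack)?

6->7

DFS from 7 (visiting each vertex's neighbors in the order listed); mark gray on enter, black on exit:
7 gray
  1 gray
  1 black
  2 gray
    2→1: 1 black — skip
    6 gray
      6→7: 7 is gray → back edge
First back edge: 6 → 7.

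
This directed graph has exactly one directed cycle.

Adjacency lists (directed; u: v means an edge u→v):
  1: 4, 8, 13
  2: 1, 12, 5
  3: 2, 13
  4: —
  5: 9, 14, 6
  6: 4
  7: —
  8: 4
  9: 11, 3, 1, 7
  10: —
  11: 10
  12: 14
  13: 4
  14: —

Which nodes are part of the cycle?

2, 3, 5, 9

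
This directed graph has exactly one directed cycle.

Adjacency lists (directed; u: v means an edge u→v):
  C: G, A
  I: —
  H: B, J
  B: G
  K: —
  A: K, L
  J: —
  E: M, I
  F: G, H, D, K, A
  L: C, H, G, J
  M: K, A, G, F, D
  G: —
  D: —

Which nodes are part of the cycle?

DFS with gray/black marking from A:
A gray
  K gray
  K black
  L gray
    C gray
      G gray
      G black
      C→A: A is gray → back edge
Back edge closes the cycle A → L → C → A; its vertices are {A, C, L}.

A, C, L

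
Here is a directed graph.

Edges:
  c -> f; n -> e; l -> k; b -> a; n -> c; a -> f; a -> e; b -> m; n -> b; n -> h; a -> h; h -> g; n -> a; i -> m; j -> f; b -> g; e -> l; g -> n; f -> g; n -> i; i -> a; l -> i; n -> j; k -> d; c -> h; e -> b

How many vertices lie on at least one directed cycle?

A vertex is on a directed cycle iff it belongs to a strongly connected component of size ≥ 2 (or has a self-loop).
The vertices on cycles are {a, b, c, e, f, g, h, i, j, l, n} — 11 in total.

11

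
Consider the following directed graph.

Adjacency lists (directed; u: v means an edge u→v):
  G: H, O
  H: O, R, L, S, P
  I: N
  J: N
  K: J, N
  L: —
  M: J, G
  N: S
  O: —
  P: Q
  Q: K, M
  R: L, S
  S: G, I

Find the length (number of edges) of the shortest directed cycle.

For each vertex v, BFS finds the shortest path from v back to v.
The shortest such closed walk is G → H → S → G, length 3.

3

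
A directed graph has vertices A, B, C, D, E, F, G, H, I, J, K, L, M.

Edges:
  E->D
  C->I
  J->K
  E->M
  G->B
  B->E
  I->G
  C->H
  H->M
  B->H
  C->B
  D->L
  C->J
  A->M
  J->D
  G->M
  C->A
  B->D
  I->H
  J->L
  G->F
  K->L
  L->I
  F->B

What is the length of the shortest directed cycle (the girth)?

For each vertex v, BFS finds the shortest path from v back to v.
The shortest such closed walk is I → G → B → D → L → I, length 5.

5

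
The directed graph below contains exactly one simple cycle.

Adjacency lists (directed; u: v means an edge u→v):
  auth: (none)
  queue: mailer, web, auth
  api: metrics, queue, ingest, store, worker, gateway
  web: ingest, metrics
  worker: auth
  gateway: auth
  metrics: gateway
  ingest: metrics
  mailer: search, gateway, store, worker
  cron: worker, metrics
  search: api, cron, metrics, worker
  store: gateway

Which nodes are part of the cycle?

api, queue, mailer, search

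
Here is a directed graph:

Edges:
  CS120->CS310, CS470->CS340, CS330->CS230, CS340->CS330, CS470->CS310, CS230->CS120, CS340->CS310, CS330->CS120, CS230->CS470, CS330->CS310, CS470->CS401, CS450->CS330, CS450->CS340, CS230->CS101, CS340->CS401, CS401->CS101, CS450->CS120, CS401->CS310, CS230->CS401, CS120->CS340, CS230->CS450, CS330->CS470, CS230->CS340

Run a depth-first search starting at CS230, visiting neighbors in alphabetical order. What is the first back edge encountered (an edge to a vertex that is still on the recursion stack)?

CS330→CS120

DFS from CS230 (visiting neighbors in alphabetical order); mark gray on enter, black on exit:
CS230 gray
  CS101 gray
  CS101 black
  CS120 gray
    CS310 gray
    CS310 black
    CS340 gray
      CS340→CS310: CS310 black — skip
      CS330 gray
        CS330→CS120: CS120 is gray → back edge
First back edge: CS330 → CS120.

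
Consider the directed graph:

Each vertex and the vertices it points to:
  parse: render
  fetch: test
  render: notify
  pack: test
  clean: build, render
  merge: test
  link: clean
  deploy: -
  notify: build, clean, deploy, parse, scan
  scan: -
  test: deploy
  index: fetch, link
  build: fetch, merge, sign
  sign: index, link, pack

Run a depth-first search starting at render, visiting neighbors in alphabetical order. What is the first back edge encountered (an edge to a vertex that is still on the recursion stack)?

DFS from render (visiting neighbors in alphabetical order); mark gray on enter, black on exit:
render gray
  notify gray
    build gray
      fetch gray
        test gray
          deploy gray
          deploy black
        test black
      fetch black
      merge gray
        merge→test: test black — skip
      merge black
      sign gray
        index gray
          index→fetch: fetch black — skip
          link gray
            clean gray
              clean→build: build is gray → back edge
First back edge: clean → build.

clean→build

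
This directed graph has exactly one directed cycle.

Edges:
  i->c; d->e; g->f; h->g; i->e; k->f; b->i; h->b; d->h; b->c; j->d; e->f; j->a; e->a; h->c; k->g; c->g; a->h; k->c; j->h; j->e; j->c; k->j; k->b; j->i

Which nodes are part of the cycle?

a, b, e, h, i

DFS with gray/black marking from b:
b gray
  i gray
    c gray
      g gray
        f gray
        f black
      g black
    c black
    e gray
      a gray
        h gray
          h→b: b is gray → back edge
Back edge closes the cycle b → i → e → a → h → b; its vertices are {a, b, e, h, i}.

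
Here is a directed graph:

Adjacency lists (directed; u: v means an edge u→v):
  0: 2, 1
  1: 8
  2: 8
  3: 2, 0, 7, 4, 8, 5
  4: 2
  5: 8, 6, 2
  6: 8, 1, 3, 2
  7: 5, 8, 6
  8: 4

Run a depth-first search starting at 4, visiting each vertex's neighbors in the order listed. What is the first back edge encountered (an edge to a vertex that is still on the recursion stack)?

DFS from 4 (visiting each vertex's neighbors in the order listed); mark gray on enter, black on exit:
4 gray
  2 gray
    8 gray
      8→4: 4 is gray → back edge
First back edge: 8 → 4.

8->4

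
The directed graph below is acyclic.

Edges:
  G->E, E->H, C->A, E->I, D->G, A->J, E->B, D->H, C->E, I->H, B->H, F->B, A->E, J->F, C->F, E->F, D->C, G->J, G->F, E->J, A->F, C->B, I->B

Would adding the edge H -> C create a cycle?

Adding H→C creates a cycle iff C can already reach H.
Path from C: C → E → H.
So C → … → H → C is a cycle.

Yes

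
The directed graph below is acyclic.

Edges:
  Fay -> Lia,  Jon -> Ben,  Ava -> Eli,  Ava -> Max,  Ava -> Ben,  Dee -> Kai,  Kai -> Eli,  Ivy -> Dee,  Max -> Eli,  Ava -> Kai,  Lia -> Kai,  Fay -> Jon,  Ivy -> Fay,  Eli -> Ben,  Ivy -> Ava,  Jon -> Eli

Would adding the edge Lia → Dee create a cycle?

No

Adding Lia→Dee creates a cycle iff Dee can already reach Lia.
Explore from Dee: no path reaches Lia. The graph stays acyclic.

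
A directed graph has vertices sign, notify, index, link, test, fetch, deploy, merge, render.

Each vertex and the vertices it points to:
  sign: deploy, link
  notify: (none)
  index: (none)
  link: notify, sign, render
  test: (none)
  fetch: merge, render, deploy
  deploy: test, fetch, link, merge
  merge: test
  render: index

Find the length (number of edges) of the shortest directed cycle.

2

For each vertex v, BFS finds the shortest path from v back to v.
The shortest such closed walk is sign → link → sign, length 2.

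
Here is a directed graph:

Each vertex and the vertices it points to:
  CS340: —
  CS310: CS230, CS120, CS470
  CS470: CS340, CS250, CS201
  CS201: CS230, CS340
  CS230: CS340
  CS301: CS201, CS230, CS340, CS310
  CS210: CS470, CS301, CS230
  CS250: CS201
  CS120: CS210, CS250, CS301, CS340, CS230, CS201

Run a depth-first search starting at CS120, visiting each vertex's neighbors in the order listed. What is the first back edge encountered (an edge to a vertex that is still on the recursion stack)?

CS310→CS120

DFS from CS120 (visiting each vertex's neighbors in the order listed); mark gray on enter, black on exit:
CS120 gray
  CS210 gray
    CS470 gray
      CS340 gray
      CS340 black
      CS250 gray
        CS201 gray
          CS230 gray
            CS230→CS340: CS340 black — skip
          CS230 black
          CS201→CS340: CS340 black — skip
        CS201 black
      CS250 black
      CS470→CS201: CS201 black — skip
    CS470 black
    CS301 gray
      CS301→CS201: CS201 black — skip
      CS301→CS230: CS230 black — skip
      CS301→CS340: CS340 black — skip
      CS310 gray
        CS310→CS230: CS230 black — skip
        CS310→CS120: CS120 is gray → back edge
First back edge: CS310 → CS120.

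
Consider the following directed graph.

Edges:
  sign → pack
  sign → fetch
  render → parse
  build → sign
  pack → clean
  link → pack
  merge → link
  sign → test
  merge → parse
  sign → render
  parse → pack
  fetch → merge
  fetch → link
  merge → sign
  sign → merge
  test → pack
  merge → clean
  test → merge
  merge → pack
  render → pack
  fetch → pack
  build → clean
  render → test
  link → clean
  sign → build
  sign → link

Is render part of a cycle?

Yes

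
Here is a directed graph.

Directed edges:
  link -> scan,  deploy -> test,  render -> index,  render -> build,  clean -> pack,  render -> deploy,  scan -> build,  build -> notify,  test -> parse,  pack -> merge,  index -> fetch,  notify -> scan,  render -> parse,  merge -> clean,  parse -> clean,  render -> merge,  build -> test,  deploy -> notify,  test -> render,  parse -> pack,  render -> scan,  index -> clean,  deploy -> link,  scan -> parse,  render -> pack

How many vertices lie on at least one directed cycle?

10

A vertex is on a directed cycle iff it belongs to a strongly connected component of size ≥ 2 (or has a self-loop).
The vertices on cycles are {link, pack, scan, test, build, clean, merge, deploy, notify, render} — 10 in total.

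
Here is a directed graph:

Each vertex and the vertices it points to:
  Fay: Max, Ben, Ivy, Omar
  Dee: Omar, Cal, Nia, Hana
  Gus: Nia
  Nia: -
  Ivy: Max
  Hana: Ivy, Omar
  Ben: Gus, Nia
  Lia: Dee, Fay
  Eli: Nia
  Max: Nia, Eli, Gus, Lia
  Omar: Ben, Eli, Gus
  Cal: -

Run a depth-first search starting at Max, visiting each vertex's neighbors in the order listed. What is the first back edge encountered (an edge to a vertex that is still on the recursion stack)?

Ivy->Max

DFS from Max (visiting each vertex's neighbors in the order listed); mark gray on enter, black on exit:
Max gray
  Nia gray
  Nia black
  Eli gray
    Eli→Nia: Nia black — skip
  Eli black
  Gus gray
    Gus→Nia: Nia black — skip
  Gus black
  Lia gray
    Dee gray
      Omar gray
        Ben gray
          Ben→Gus: Gus black — skip
          Ben→Nia: Nia black — skip
        Ben black
        Omar→Eli: Eli black — skip
        Omar→Gus: Gus black — skip
      Omar black
      Cal gray
      Cal black
      Dee→Nia: Nia black — skip
      Hana gray
        Ivy gray
          Ivy→Max: Max is gray → back edge
First back edge: Ivy → Max.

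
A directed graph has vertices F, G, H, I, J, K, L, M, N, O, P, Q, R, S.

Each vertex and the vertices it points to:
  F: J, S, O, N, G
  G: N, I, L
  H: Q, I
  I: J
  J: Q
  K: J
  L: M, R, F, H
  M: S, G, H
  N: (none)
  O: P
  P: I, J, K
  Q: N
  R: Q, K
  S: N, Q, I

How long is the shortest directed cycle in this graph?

For each vertex v, BFS finds the shortest path from v back to v.
The shortest such closed walk is L → M → G → L, length 3.

3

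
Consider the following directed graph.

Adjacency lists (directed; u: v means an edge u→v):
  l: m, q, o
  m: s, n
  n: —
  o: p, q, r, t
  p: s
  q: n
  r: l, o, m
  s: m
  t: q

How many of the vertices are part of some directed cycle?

5

A vertex is on a directed cycle iff it belongs to a strongly connected component of size ≥ 2 (or has a self-loop).
The vertices on cycles are {l, m, o, r, s} — 5 in total.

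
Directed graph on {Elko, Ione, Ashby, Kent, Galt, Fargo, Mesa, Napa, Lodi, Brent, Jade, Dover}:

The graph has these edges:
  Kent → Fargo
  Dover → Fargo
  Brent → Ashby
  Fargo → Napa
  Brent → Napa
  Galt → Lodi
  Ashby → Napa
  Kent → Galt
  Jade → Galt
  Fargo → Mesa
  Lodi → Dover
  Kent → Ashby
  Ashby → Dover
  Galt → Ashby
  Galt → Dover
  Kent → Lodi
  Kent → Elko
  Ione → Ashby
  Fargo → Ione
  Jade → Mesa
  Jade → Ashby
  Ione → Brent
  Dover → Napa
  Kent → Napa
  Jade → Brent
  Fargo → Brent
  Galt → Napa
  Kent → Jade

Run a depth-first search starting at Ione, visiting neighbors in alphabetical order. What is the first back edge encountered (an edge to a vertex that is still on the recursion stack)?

DFS from Ione (visiting neighbors in alphabetical order); mark gray on enter, black on exit:
Ione gray
  Ashby gray
    Dover gray
      Fargo gray
        Brent gray
          Brent→Ashby: Ashby is gray → back edge
First back edge: Brent → Ashby.

Brent→Ashby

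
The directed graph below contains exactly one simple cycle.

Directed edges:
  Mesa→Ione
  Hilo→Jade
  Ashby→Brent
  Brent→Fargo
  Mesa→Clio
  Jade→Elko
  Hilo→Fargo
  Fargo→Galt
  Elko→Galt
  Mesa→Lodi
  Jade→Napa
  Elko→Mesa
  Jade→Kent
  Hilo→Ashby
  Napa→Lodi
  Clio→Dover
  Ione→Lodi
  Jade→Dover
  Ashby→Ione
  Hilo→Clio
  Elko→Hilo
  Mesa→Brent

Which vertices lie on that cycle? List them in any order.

Elko, Hilo, Jade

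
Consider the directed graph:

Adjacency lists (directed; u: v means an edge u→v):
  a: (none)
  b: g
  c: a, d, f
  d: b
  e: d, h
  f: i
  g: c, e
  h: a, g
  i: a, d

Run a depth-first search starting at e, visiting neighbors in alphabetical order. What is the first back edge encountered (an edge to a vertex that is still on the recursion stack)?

DFS from e (visiting neighbors in alphabetical order); mark gray on enter, black on exit:
e gray
  d gray
    b gray
      g gray
        c gray
          a gray
          a black
          c→d: d is gray → back edge
First back edge: c → d.

c→d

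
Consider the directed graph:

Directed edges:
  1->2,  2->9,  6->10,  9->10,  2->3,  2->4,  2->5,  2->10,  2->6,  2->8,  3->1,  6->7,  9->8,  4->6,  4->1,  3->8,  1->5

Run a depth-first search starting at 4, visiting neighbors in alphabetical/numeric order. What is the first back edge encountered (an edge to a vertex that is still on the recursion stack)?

3->1

DFS from 4 (visiting neighbors in alphabetical/numeric order); mark gray on enter, black on exit:
4 gray
  1 gray
    2 gray
      3 gray
        3→1: 1 is gray → back edge
First back edge: 3 → 1.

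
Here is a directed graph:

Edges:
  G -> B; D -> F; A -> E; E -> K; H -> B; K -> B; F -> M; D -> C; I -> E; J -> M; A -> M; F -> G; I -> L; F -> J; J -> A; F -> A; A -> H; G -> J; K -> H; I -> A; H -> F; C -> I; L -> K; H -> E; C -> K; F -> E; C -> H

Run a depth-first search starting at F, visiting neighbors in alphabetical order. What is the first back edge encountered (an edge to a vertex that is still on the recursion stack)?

DFS from F (visiting neighbors in alphabetical order); mark gray on enter, black on exit:
F gray
  A gray
    E gray
      K gray
        B gray
        B black
        H gray
          H→B: B black — skip
          H→E: E is gray → back edge
First back edge: H → E.

H->E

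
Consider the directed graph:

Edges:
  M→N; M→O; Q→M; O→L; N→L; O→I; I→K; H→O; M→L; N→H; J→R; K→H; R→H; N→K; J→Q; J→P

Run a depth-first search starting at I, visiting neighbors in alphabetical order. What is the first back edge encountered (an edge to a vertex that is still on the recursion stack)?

O->I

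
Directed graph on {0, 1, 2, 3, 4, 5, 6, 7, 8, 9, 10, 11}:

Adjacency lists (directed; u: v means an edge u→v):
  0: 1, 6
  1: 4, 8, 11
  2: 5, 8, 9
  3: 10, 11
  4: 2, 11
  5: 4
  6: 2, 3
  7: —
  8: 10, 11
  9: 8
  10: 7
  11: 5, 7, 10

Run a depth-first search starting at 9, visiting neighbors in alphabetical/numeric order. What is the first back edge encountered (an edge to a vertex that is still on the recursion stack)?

DFS from 9 (visiting neighbors in alphabetical/numeric order); mark gray on enter, black on exit:
9 gray
  8 gray
    10 gray
      7 gray
      7 black
    10 black
    11 gray
      5 gray
        4 gray
          2 gray
            2→5: 5 is gray → back edge
First back edge: 2 → 5.

2→5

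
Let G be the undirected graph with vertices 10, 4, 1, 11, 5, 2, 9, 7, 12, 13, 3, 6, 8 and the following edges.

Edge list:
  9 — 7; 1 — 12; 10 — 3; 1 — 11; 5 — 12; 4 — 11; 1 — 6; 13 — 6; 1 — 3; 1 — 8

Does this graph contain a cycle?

DFS, tracking each vertex's parent; an edge to a visited non-parent vertex closes a cycle.
Start from 12:
visit 12 (parent –)
  visit 1 (parent 12)
    visit 6 (parent 1)
      6–1: parent, skip
      visit 13 (parent 6)
        13–6: parent, skip
    1–12: parent, skip
    visit 8 (parent 1)
      8–1: parent, skip
    visit 11 (parent 1)
      11–1: parent, skip
      visit 4 (parent 11)
        4–11: parent, skip
    visit 3 (parent 1)
      3–1: parent, skip
      visit 10 (parent 3)
        10–3: parent, skip
  visit 5 (parent 12)
    5–12: parent, skip
visit 2 (parent –)
visit 9 (parent –)
  visit 7 (parent 9)
    7–9: parent, skip
No non-parent visited neighbor found — the graph is a forest.

No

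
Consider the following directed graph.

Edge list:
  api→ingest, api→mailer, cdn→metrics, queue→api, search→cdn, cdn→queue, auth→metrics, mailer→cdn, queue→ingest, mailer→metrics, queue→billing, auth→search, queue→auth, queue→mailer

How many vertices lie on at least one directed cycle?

A vertex is on a directed cycle iff it belongs to a strongly connected component of size ≥ 2 (or has a self-loop).
The vertices on cycles are {api, cdn, auth, queue, mailer, search} — 6 in total.

6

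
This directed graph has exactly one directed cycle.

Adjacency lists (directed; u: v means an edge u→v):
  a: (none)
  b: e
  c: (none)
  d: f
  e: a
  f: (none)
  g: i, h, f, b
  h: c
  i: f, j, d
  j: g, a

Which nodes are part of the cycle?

g, i, j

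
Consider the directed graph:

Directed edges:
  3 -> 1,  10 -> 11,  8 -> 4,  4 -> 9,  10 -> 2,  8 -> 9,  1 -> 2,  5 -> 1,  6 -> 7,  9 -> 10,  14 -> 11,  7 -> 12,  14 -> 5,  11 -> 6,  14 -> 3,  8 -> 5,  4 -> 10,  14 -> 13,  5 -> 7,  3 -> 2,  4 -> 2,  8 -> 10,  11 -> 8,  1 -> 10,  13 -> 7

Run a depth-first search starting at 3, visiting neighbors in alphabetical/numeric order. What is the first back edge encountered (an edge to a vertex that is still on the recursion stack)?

9→10

DFS from 3 (visiting neighbors in alphabetical/numeric order); mark gray on enter, black on exit:
3 gray
  1 gray
    2 gray
    2 black
    10 gray
      10→2: 2 black — skip
      11 gray
        6 gray
          7 gray
            12 gray
            12 black
          7 black
        6 black
        8 gray
          4 gray
            4→2: 2 black — skip
            9 gray
              9→10: 10 is gray → back edge
First back edge: 9 → 10.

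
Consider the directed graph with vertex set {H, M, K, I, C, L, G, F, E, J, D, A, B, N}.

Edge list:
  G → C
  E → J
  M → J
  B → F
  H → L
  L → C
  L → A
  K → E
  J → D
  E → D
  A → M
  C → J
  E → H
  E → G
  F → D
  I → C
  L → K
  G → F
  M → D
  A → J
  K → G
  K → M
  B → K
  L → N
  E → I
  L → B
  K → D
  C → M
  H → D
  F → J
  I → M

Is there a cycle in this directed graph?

DFS with white/gray/black marking, starting from N:
N gray
N black
H gray
  L gray
    K gray
      M gray
        D gray
        D black
        J gray
          J→D: D black — skip
        J black
      M black
      G gray
        C gray
          C→M: M black — skip
          C→J: J black — skip
        C black
        F gray
          F→J: J black — skip
          F→D: D black — skip
        F black
      G black
      E gray
        E→J: J black — skip
        E→H: H is gray → back edge
Back edge found, so a cycle exists: H → L → K → E → H.

Yes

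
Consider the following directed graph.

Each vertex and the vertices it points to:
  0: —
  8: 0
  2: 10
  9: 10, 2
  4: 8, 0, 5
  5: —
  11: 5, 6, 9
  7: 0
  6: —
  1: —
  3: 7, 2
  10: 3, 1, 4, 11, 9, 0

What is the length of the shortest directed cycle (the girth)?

2

For each vertex v, BFS finds the shortest path from v back to v.
The shortest such closed walk is 9 → 10 → 9, length 2.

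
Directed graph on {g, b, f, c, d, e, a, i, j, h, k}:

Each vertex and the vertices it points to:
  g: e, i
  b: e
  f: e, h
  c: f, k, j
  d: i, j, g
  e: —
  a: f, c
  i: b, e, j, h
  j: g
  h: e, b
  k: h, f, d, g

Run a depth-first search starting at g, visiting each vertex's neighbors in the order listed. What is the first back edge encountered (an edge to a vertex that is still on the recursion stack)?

j→g

DFS from g (visiting each vertex's neighbors in the order listed); mark gray on enter, black on exit:
g gray
  e gray
  e black
  i gray
    b gray
      b→e: e black — skip
    b black
    i→e: e black — skip
    j gray
      j→g: g is gray → back edge
First back edge: j → g.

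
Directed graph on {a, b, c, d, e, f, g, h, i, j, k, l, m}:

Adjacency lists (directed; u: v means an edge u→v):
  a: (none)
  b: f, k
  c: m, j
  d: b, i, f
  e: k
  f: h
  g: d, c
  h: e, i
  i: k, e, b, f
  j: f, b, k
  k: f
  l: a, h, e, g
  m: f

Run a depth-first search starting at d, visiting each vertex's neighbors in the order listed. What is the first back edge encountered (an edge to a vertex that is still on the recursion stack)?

k->f

DFS from d (visiting each vertex's neighbors in the order listed); mark gray on enter, black on exit:
d gray
  b gray
    f gray
      h gray
        e gray
          k gray
            k→f: f is gray → back edge
First back edge: k → f.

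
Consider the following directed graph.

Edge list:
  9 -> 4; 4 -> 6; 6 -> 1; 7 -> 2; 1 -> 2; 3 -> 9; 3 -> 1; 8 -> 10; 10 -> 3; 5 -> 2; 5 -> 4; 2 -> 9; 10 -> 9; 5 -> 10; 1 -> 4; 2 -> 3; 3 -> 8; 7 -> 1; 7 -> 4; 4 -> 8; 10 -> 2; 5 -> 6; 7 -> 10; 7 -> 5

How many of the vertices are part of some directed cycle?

A vertex is on a directed cycle iff it belongs to a strongly connected component of size ≥ 2 (or has a self-loop).
The vertices on cycles are {1, 2, 3, 4, 6, 8, 9, 10} — 8 in total.

8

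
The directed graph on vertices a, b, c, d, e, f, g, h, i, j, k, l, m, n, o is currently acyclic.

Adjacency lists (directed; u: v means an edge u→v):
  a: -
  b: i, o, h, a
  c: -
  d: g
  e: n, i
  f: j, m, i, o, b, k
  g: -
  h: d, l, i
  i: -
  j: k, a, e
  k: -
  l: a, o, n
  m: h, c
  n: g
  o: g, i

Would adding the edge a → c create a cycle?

No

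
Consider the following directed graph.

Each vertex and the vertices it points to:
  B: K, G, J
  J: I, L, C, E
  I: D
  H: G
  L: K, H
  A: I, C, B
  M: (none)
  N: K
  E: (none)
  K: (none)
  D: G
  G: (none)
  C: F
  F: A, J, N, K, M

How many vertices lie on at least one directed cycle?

5

A vertex is on a directed cycle iff it belongs to a strongly connected component of size ≥ 2 (or has a self-loop).
The vertices on cycles are {A, B, C, F, J} — 5 in total.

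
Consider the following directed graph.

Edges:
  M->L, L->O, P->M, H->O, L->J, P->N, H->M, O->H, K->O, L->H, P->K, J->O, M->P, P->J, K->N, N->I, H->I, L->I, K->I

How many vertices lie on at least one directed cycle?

7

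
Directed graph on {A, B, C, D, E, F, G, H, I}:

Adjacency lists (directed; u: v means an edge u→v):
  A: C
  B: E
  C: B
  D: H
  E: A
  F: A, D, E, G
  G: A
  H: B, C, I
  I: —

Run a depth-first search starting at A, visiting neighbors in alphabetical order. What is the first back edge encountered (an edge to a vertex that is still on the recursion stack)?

E->A

DFS from A (visiting neighbors in alphabetical order); mark gray on enter, black on exit:
A gray
  C gray
    B gray
      E gray
        E→A: A is gray → back edge
First back edge: E → A.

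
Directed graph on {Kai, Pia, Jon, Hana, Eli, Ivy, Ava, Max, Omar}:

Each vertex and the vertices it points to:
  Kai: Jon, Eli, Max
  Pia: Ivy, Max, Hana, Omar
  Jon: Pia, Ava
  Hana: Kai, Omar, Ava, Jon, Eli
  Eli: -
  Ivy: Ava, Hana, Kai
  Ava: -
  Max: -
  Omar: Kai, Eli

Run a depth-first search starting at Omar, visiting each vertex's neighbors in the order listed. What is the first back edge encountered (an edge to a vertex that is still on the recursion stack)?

Hana->Kai

DFS from Omar (visiting each vertex's neighbors in the order listed); mark gray on enter, black on exit:
Omar gray
  Kai gray
    Jon gray
      Pia gray
        Ivy gray
          Ava gray
          Ava black
          Hana gray
            Hana→Kai: Kai is gray → back edge
First back edge: Hana → Kai.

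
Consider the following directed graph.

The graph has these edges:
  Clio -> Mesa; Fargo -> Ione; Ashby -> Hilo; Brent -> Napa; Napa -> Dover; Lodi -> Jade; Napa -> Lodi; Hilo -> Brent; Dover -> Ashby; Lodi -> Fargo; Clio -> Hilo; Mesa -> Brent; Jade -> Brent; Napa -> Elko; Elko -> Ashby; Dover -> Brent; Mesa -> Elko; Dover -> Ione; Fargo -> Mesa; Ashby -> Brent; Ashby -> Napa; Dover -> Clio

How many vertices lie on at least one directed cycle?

11

A vertex is on a directed cycle iff it belongs to a strongly connected component of size ≥ 2 (or has a self-loop).
The vertices on cycles are {Clio, Elko, Hilo, Jade, Lodi, Mesa, Napa, Ashby, Brent, Dover, Fargo} — 11 in total.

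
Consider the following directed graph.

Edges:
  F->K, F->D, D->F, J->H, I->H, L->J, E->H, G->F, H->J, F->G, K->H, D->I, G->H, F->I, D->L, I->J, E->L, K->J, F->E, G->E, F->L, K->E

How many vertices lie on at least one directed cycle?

5

A vertex is on a directed cycle iff it belongs to a strongly connected component of size ≥ 2 (or has a self-loop).
The vertices on cycles are {D, F, G, H, J} — 5 in total.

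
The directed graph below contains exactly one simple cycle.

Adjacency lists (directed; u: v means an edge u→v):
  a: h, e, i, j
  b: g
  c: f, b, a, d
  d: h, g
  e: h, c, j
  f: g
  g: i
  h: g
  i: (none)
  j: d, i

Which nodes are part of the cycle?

DFS with gray/black marking from c:
c gray
  f gray
    g gray
      i gray
      i black
    g black
  f black
  b gray
    b→g: g black — skip
  b black
  a gray
    h gray
      h→g: g black — skip
    h black
    e gray
      e→h: h black — skip
      e→c: c is gray → back edge
Back edge closes the cycle c → a → e → c; its vertices are {a, c, e}.

a, c, e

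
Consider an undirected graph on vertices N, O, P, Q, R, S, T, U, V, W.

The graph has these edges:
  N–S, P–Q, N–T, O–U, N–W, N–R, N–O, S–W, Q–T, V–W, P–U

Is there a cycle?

Yes

DFS, tracking each vertex's parent; an edge to a visited non-parent vertex closes a cycle.
Start from U:
visit U (parent –)
  visit O (parent U)
    O–U: parent, skip
    visit N (parent O)
      visit T (parent N)
        T–N: parent, skip
        visit Q (parent T)
          visit P (parent Q)
            P–U: U visited and ≠ parent → cycle
Cycle: U – O – N – T – Q – P – U.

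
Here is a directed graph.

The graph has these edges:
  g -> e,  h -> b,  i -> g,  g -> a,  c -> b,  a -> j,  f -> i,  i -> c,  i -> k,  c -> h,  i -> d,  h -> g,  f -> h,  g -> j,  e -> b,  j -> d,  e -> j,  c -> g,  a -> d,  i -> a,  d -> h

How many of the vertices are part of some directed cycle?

A vertex is on a directed cycle iff it belongs to a strongly connected component of size ≥ 2 (or has a self-loop).
The vertices on cycles are {a, d, e, g, h, j} — 6 in total.

6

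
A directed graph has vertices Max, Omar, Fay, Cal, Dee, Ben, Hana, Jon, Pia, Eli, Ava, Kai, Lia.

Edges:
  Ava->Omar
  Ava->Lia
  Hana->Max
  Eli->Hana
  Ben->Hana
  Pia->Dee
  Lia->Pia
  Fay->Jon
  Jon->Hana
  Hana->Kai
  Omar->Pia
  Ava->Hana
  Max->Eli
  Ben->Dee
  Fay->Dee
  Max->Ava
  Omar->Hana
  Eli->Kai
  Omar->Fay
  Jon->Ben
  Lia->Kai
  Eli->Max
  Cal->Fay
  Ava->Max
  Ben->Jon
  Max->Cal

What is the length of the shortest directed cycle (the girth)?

2

For each vertex v, BFS finds the shortest path from v back to v.
The shortest such closed walk is Ava → Max → Ava, length 2.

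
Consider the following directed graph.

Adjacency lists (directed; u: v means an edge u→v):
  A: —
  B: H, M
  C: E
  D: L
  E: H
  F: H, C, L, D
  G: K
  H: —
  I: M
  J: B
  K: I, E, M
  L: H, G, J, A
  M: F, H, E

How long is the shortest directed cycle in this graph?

5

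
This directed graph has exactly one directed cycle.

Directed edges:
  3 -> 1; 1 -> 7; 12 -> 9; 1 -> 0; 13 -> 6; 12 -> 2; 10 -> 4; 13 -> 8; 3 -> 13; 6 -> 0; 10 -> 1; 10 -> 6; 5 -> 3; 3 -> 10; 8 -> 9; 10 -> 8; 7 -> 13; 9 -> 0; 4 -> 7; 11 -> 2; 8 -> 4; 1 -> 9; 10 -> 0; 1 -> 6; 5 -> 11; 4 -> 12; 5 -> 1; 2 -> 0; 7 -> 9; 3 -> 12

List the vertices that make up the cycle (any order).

4, 7, 8, 13

DFS with gray/black marking from 4:
4 gray
  12 gray
    2 gray
      0 gray
      0 black
    2 black
    9 gray
      9→0: 0 black — skip
    9 black
  12 black
  7 gray
    13 gray
      6 gray
        6→0: 0 black — skip
      6 black
      8 gray
        8→4: 4 is gray → back edge
Back edge closes the cycle 4 → 7 → 13 → 8 → 4; its vertices are {4, 7, 8, 13}.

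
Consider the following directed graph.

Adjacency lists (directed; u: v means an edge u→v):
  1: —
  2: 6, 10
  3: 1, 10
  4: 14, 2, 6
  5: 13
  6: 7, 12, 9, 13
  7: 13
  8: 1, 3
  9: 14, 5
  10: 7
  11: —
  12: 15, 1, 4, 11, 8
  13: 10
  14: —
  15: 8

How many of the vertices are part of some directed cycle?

7

A vertex is on a directed cycle iff it belongs to a strongly connected component of size ≥ 2 (or has a self-loop).
The vertices on cycles are {2, 4, 6, 7, 10, 12, 13} — 7 in total.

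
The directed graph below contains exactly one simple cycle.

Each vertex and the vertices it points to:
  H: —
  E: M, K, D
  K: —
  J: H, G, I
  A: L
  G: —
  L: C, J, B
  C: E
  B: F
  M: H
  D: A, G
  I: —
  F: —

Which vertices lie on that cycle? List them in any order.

DFS with gray/black marking from E:
E gray
  M gray
    H gray
    H black
  M black
  K gray
  K black
  D gray
    A gray
      L gray
        C gray
          C→E: E is gray → back edge
Back edge closes the cycle E → D → A → L → C → E; its vertices are {A, C, D, E, L}.

A, C, D, E, L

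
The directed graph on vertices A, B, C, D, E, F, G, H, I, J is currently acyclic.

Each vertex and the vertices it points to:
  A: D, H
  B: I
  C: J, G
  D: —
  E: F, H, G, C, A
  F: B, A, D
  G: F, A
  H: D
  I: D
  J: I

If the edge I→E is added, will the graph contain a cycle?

Adding I→E creates a cycle iff E can already reach I.
Path from E: E → C → J → I.
So E → … → I → E is a cycle.

Yes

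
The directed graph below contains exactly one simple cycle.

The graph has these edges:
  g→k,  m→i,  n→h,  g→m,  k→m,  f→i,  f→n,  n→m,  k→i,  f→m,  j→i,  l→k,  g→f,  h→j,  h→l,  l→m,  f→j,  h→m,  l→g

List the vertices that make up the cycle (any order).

DFS with gray/black marking from l:
l gray
  k gray
    m gray
      i gray
      i black
    m black
    k→i: i black — skip
  k black
  g gray
    g→k: k black — skip
    g→m: m black — skip
    f gray
      f→i: i black — skip
      j gray
        j→i: i black — skip
      j black
      f→m: m black — skip
      n gray
        n→m: m black — skip
        h gray
          h→j: j black — skip
          h→m: m black — skip
          h→l: l is gray → back edge
Back edge closes the cycle l → g → f → n → h → l; its vertices are {f, g, h, l, n}.

f, g, h, l, n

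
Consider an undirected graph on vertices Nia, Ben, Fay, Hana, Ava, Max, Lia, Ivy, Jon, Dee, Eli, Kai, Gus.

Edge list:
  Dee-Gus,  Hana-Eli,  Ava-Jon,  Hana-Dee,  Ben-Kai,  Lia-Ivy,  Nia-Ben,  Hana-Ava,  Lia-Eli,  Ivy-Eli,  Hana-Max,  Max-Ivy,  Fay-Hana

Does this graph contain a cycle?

Yes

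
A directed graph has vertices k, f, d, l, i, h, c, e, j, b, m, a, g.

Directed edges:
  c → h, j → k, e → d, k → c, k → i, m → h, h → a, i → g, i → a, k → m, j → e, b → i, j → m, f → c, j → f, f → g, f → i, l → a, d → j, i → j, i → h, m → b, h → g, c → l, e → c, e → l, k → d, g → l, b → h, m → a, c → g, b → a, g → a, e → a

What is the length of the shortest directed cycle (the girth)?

3

For each vertex v, BFS finds the shortest path from v back to v.
The shortest such closed walk is d → j → k → d, length 3.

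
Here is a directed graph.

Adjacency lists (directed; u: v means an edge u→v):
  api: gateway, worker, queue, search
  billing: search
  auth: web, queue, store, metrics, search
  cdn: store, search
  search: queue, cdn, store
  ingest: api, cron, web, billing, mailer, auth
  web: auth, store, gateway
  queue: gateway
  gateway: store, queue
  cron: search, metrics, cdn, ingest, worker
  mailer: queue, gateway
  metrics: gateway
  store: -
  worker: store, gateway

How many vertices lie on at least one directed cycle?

8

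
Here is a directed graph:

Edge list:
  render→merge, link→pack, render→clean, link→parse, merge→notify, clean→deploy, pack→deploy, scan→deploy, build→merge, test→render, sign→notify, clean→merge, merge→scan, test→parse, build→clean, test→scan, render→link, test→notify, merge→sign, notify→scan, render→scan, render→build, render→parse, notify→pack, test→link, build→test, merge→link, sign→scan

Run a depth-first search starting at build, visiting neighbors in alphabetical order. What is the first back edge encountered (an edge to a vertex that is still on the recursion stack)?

DFS from build (visiting neighbors in alphabetical order); mark gray on enter, black on exit:
build gray
  clean gray
    deploy gray
    deploy black
    merge gray
      link gray
        pack gray
          pack→deploy: deploy black — skip
        pack black
        parse gray
        parse black
      link black
      notify gray
        notify→pack: pack black — skip
        scan gray
          scan→deploy: deploy black — skip
        scan black
      notify black
      merge→scan: scan black — skip
      sign gray
        sign→notify: notify black — skip
        sign→scan: scan black — skip
      sign black
    merge black
  clean black
  build→merge: merge black — skip
  test gray
    test→link: link black — skip
    test→notify: notify black — skip
    test→parse: parse black — skip
    render gray
      render→build: build is gray → back edge
First back edge: render → build.

render→build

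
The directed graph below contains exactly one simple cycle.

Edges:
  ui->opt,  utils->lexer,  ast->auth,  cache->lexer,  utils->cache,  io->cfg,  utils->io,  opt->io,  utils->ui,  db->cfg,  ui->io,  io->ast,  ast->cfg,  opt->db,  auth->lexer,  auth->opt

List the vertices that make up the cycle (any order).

io, ast, opt, auth

DFS with gray/black marking from opt:
opt gray
  db gray
    cfg gray
    cfg black
  db black
  io gray
    io→cfg: cfg black — skip
    ast gray
      ast→cfg: cfg black — skip
      auth gray
        auth→opt: opt is gray → back edge
Back edge closes the cycle opt → io → ast → auth → opt; its vertices are {io, ast, opt, auth}.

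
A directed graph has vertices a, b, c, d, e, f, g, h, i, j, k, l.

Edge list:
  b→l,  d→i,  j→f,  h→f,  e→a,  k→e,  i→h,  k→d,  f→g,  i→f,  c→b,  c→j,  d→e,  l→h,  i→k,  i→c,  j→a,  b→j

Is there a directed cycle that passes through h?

No

h lies on a cycle iff there is a path from h back to itself.
Exploring from h, it never reaches itself; equivalently, its strongly connected component is a singleton.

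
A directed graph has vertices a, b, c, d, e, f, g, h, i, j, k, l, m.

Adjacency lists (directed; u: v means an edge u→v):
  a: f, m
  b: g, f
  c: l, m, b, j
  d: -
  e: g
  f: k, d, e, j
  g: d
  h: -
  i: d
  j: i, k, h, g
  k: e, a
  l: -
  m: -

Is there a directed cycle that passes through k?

k is on a cycle iff k can reach itself via ≥1 edge.
k → a → f → k — yes.

Yes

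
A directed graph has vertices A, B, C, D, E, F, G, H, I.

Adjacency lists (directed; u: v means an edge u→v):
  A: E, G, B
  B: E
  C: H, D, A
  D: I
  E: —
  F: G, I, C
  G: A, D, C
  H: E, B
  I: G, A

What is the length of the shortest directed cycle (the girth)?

2

For each vertex v, BFS finds the shortest path from v back to v.
The shortest such closed walk is A → G → A, length 2.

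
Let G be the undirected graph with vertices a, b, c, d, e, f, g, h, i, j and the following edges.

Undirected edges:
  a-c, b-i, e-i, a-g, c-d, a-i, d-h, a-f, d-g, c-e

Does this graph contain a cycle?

Yes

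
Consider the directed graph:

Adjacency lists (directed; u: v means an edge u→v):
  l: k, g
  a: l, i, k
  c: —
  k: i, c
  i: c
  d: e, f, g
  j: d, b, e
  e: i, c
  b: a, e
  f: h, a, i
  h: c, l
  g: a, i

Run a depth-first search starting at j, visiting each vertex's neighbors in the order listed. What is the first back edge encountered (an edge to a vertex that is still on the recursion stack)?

a→l

DFS from j (visiting each vertex's neighbors in the order listed); mark gray on enter, black on exit:
j gray
  d gray
    e gray
      i gray
        c gray
        c black
      i black
      e→c: c black — skip
    e black
    f gray
      h gray
        h→c: c black — skip
        l gray
          k gray
            k→i: i black — skip
            k→c: c black — skip
          k black
          g gray
            a gray
              a→l: l is gray → back edge
First back edge: a → l.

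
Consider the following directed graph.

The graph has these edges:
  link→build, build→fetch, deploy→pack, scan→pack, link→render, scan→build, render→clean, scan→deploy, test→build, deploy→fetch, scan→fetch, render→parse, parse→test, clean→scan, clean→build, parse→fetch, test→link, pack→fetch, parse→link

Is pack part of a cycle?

pack lies on a cycle iff there is a path from pack back to itself.
Exploring from pack, it never reaches itself; equivalently, its strongly connected component is a singleton.

No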